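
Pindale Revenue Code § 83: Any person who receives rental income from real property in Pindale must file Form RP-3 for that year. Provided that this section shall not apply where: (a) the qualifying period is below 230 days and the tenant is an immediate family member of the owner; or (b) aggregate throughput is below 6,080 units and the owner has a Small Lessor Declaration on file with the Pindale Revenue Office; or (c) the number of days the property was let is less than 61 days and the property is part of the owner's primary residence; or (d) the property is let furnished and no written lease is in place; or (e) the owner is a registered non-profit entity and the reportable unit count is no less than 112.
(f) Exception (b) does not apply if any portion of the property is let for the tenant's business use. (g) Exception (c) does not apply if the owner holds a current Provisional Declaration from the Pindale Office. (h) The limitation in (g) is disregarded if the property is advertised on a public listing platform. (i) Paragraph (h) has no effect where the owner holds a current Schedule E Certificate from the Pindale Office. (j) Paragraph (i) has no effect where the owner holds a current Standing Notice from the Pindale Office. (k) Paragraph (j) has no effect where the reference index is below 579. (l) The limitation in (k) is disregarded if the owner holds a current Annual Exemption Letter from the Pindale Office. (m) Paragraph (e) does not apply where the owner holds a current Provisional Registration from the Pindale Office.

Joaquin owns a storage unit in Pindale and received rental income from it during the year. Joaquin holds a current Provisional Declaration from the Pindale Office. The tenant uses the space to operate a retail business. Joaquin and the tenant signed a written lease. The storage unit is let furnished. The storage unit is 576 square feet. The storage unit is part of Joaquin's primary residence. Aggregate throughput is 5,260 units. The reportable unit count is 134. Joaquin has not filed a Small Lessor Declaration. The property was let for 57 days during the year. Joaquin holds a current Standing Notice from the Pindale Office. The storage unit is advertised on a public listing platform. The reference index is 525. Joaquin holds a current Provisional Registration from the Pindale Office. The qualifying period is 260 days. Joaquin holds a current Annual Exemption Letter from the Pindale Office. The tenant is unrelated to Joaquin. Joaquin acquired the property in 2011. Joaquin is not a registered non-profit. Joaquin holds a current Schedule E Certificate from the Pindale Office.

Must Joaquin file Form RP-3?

No — exception (c) applies; Joaquin is not required to file Form RP-3.

Exception (a) does not apply: the qualifying period is 260 days, not below 230 days.
Exception (b) fails — no Small Lessor Declaration is on file.
Exception (c)'s conditions are all satisfied: the number of days the property was let is 57 days, less than the 61 days limit; the storage unit is part of the primary residence. Considering the limiting provisions: (g) is engaged (a current Provisional Declaration is held), but yields to (h): (h) operates against (g): the property is publicly advertised. (i) is triggered (a current Schedule E Certificate is held), but is itself disapplied by (j): (j) is engaged — a current Standing Notice is held. (k) applies (the reference index is 525, below the 579 limit), but is set aside by (l): (l) operates against (k): a current Annual Exemption Letter is held. Exception (c) stands.
Exception (d) does not apply: a written lease is in place.
Exception (e) does not apply: Joaquin is not a registered non-profit.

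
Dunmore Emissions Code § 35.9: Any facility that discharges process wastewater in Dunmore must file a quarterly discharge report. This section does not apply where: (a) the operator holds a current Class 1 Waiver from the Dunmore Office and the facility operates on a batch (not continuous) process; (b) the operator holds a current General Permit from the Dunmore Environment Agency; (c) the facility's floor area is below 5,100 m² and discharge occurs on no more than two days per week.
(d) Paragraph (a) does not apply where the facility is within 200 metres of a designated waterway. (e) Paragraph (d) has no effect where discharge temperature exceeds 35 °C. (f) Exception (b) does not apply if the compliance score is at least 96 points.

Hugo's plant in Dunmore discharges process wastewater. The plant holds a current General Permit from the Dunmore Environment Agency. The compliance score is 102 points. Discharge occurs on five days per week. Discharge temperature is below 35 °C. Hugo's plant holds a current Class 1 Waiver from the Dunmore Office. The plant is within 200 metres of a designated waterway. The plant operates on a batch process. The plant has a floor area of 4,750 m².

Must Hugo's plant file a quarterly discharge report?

Exception (a)'s conditions are all satisfied: a current Class 1 Waiver is held; the facility operates on a batch process. However, paragraphs (d)–(e) must be considered: (d) is engaged — the plant is within 200 m of a designated waterway. (e), which would lift (d), does not operate here — discharge temperature is below 35 °C. So (a) is unavailable.
Exception (b): a current General Permit is held — every condition holds. But applying paragraph (f): (f) operates against (b): the compliance score is 102 points, meeting the 96 points threshold. (b) is therefore removed.
Exception (c) fails — discharge occurs on five days per week.
No exception displaces § 35.9.

Yes — Hugo's plant must file a quarterly discharge report.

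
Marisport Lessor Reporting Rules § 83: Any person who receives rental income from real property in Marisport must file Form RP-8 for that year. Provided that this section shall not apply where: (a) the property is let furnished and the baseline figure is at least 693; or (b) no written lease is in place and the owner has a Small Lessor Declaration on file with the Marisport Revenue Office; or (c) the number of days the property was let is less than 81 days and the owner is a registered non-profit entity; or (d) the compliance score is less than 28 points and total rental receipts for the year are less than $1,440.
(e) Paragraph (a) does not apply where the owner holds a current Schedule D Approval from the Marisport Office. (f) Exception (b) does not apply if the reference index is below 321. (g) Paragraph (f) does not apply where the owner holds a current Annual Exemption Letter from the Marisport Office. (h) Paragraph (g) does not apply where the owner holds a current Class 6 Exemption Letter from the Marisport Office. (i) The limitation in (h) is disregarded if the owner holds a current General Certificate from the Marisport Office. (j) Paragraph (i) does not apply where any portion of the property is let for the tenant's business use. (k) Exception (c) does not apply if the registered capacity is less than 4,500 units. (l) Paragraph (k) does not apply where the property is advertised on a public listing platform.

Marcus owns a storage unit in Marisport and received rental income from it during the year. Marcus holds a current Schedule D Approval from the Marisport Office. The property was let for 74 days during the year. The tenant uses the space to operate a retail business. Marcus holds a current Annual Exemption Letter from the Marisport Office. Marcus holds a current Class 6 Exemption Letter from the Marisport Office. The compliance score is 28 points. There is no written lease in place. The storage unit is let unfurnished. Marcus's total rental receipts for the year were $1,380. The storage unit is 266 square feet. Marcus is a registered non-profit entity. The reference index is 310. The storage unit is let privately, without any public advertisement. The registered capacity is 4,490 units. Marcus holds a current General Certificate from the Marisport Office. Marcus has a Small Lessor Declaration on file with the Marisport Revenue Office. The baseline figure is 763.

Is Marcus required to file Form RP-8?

Exception (a) requires that the property is let furnished; but the property is let unfurnished, so (a) is unavailable.
All of (b)'s requirements are met (there is no written lease; a Small Lessor Declaration is on file). But applying paragraphs (f)–(j): (f) operates against (b): the reference index is 310, below the 321 limit. (g) operates (a current Annual Exemption Letter is held), but yields to (h): (h) operates against (g): a current Class 6 Exemption Letter is held. (i) applies (a current General Certificate is held), but is overridden by (j): (j) operates against (i): the space is let for business use. (b) is therefore removed.
Exception (c) is satisfied on its face — the number of days the property was let is 74 days, less than the 81 days limit; Marcus is a registered non-profit. But: (k) operates against (c): the registered capacity is 4,490 units, less than the 4,500 units limit. (l) does not operate here (the property is let privately without advertisement), so (k) stands. (c) is therefore removed.
Exception (d) requires that the compliance score is less than 28 points; but the compliance score is 28 points, not less than 28 points, so (d) is unavailable.
No exception applies. The general rule governs.

Yes — Marcus must file Form RP-8.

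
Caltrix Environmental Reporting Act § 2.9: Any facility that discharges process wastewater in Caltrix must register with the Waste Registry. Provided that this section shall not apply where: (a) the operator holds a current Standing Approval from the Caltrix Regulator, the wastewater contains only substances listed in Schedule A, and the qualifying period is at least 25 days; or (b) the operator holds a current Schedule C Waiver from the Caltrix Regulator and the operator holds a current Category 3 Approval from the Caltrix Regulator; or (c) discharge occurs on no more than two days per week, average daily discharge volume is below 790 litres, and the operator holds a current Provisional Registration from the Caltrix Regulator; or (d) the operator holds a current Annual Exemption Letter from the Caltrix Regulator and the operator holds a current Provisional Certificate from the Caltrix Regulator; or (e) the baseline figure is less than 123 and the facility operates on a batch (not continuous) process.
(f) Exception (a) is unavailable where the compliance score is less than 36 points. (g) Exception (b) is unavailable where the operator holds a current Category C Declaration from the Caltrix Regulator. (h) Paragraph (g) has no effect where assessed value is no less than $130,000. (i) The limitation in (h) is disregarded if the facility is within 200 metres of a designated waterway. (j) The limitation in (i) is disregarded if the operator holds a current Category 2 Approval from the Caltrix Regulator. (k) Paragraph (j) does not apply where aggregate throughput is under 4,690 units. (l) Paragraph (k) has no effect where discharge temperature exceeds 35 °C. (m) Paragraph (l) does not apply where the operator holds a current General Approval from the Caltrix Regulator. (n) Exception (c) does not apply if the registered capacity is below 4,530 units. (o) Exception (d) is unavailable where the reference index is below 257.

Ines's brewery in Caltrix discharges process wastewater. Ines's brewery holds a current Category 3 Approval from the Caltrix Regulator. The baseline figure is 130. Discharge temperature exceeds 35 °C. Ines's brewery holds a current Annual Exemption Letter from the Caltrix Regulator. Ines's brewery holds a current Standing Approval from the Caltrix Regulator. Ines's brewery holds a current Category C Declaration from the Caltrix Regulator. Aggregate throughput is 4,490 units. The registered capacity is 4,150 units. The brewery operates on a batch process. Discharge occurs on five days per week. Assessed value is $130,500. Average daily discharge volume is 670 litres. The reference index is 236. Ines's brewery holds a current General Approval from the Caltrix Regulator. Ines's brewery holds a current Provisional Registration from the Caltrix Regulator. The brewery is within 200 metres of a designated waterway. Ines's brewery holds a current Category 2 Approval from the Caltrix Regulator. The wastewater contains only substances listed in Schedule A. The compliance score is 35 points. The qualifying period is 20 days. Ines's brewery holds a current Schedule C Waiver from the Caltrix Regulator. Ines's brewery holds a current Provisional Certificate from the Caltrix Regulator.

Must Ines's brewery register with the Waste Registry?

Yes — Ines's brewery must register with the Waste Registry.

Exception (a) does not apply: the qualifying period is 20 days, short of 25 days.
Exception (b) is satisfied on its face — a current Schedule C Waiver is held; a current Category 3 Approval is held. However, paragraphs (g)–(m) must be considered: (g) operates — a current Category C Declaration is held. (h) would limit (g) — assessed value is $130,500, meeting the $130,000 threshold — but (i) sets (h) aside: (i) operates — the brewery is within 200 m of a designated waterway. (j) is engaged (a current Category 2 Approval is held), but is set aside by (k): (k) is engaged — aggregate throughput is 4,490 units, under the 4,690 units limit. (l) is triggered (discharge temperature exceeds 35 °C), but is itself disapplied by (m): (m) applies — a current General Approval is held. Exception (b) does not apply.
Exception (c) fails — discharge occurs on five days per week.
Exception (d): a current Annual Exemption Letter is held; a current Provisional Certificate is held — every condition holds. Turning to paragraph (o): (o) operates against (d): the reference index is 236, below the 257 limit. So (d) is unavailable.
Exception (e) requires that the baseline figure is less than 123; but the baseline figure is 130, not less than 123, so (e) is unavailable.
No exception displaces § 2.9.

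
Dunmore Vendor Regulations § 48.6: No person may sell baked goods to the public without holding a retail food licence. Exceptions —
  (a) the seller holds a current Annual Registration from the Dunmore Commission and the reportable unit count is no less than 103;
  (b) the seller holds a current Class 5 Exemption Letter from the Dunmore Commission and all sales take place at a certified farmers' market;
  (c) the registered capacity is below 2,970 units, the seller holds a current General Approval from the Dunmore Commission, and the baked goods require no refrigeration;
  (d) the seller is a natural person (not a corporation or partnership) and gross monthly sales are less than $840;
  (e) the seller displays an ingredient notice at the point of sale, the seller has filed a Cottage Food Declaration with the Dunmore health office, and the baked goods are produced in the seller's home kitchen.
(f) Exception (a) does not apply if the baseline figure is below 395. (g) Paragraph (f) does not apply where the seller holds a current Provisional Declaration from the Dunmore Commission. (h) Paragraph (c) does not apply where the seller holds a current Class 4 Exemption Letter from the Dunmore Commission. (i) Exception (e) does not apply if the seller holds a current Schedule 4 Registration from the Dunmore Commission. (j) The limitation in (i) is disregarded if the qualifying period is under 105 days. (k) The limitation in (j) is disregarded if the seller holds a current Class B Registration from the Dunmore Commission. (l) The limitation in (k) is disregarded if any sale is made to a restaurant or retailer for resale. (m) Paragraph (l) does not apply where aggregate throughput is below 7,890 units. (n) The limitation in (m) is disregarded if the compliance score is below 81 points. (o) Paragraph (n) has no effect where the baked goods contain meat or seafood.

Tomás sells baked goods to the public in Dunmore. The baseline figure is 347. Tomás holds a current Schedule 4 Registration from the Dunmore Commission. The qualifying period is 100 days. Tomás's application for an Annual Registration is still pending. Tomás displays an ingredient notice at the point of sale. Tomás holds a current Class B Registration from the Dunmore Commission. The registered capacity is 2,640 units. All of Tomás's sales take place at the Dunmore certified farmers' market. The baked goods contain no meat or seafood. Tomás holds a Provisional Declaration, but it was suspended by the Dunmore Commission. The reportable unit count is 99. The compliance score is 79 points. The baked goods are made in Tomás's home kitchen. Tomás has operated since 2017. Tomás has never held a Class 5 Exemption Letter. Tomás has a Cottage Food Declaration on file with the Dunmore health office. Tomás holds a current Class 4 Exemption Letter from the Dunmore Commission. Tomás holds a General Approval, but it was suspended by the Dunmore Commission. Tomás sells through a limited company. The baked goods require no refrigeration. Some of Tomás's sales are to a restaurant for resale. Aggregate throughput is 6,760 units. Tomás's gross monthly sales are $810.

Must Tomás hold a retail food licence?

No — exception (e) applies; Tomás is not required to hold a retail food licence.

Exception (a) requires that the seller holds a current Annual Registration from the Dunmore Commission; but no current Annual Registration is held, so (a) is unavailable.
Exception (b) requires that the seller holds a current Class 5 Exemption Letter from the Dunmore Commission; but there is no Class 5 Exemption Letter in force, so (b) is unavailable.
Exception (c) does not apply: the General Approval is not current.
Exception (d) does not apply: the seller operates through a limited company.
Exception (e) is satisfied on its face — an ingredient notice is displayed; a Cottage Food Declaration is on file; the baked goods are home-kitchen produced. Considering the limiting provisions: (i) is engaged (a current Schedule 4 Registration is held), but is displaced by (j): (j) is triggered — the qualifying period is 100 days, under the 105 days limit. (k) would limit (j) — a current Class B Registration is held — but (l) sets (k) aside: (l) operates against (k): some sales are to a restaurant for resale. (m) would limit (l) — aggregate throughput is 6,760 units, below the 7,890 units limit — but (n) sets (m) aside: (n) applies — the compliance score is 79 points, below the 81 points limit. (o) is not triggered (the baked goods contain no meat or seafood), so (n) stands. So (e) applies.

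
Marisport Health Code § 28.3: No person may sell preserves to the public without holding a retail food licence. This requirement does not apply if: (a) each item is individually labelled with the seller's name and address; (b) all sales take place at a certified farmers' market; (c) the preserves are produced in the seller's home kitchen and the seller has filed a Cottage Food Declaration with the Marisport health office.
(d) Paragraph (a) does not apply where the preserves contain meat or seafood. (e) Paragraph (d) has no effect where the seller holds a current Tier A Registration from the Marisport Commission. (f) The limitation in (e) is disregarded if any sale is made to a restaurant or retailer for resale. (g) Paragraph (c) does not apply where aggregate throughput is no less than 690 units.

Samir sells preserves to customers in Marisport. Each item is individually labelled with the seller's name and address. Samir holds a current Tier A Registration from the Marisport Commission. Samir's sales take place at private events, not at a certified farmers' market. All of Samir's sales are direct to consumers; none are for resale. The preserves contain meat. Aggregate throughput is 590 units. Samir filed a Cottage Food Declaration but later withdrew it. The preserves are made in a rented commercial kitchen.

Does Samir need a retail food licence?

Exception (a)'s conditions are all satisfied: items are individually labelled. Applying paragraphs (d)–(f): (d) is triggered (the preserves contain meat), but yields to (e): (e) operates against (d): a current Tier A Registration is held. (f), which would lift (e), is inapplicable — no sales are for resale. (a) remains available.
Exception (b) does not apply: sales are at private events, not a certified farmers' market.
Exception (c) requires that the preserves are produced in the seller's home kitchen; but the preserves are made in a commercial kitchen, not a home kitchen, so (c) is unavailable.

No — exception (a) applies; Samir is not required to hold a retail food licence.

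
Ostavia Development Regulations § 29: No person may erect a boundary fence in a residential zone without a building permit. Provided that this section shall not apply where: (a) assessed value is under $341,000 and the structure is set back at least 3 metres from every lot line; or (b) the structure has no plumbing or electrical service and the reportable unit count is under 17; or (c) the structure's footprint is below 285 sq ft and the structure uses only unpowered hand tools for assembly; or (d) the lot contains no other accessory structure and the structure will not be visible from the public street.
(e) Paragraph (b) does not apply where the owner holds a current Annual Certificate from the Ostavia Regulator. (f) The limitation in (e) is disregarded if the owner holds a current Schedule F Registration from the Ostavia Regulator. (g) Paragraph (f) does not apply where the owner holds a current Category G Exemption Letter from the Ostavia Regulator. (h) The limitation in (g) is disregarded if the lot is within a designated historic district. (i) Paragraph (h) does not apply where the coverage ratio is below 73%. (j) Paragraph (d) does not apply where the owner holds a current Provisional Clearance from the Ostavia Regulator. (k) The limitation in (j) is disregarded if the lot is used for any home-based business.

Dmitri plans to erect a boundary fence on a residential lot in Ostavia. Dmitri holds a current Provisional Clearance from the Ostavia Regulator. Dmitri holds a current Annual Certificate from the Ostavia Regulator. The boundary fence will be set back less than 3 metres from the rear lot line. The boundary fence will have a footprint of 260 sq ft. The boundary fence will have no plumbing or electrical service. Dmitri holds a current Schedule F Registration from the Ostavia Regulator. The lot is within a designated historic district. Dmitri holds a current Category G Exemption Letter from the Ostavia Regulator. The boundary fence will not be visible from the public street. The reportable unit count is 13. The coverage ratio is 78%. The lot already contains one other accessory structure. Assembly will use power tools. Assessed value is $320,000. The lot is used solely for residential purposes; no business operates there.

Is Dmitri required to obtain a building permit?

Exception (a) does not apply: the rear setback is under 3 m.
All of (b)'s requirements are met (there is no plumbing or electrical service; the reportable unit count is 13, under the 17 limit). Under paragraphs (e)–(i): (e) would limit (b) — a current Annual Certificate is held — but (f) sets (e) aside: (f) applies — a current Schedule F Registration is held. (g) is triggered (a current Category G Exemption Letter is held), but is set aside by (h): (h) operates — the lot is in a historic district. (i) is inapplicable (the coverage ratio is 78%, not below 73%), so (h) stands. (b) remains available.
Exception (c) does not apply: assembly uses power tools.
Exception (d) fails — the lot already has another accessory structure.

No — exception (b) applies; Dmitri does not need a building permit.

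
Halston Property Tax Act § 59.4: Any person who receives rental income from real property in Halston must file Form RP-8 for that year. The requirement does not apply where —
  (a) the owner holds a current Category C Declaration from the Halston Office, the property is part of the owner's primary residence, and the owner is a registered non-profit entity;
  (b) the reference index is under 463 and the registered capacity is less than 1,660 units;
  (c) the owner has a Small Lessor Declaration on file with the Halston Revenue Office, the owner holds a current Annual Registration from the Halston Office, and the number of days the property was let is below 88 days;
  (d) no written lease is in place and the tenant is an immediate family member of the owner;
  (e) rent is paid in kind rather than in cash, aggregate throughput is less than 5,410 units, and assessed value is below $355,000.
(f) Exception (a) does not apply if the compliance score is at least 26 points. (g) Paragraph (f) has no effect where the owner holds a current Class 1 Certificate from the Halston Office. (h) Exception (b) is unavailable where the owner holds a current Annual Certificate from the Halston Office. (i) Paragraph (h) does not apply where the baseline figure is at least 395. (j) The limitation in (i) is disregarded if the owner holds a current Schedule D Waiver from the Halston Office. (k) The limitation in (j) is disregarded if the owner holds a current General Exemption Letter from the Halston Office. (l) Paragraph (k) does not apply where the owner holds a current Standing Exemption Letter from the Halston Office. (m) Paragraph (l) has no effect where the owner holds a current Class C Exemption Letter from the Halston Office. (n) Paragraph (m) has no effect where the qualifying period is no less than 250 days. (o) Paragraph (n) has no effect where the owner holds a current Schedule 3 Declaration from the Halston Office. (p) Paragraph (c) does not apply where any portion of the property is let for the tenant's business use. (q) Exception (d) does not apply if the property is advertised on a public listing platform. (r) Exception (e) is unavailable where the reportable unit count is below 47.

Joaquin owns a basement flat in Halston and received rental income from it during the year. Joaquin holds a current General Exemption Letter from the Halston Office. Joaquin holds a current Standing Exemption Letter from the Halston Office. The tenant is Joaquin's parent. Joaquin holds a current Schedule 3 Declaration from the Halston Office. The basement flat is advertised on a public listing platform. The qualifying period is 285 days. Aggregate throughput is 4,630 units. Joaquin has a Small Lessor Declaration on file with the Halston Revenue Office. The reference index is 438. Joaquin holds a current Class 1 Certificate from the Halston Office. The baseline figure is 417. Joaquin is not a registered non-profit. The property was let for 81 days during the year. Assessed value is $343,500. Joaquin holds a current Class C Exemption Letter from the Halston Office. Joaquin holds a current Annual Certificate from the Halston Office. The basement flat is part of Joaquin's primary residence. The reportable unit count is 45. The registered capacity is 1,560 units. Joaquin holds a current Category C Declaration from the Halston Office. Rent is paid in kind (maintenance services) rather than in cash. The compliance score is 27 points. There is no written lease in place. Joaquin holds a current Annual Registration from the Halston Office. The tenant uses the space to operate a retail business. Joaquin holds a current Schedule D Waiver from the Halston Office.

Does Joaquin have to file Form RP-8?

No — exception (b) applies; Joaquin is not required to file Form RP-8.

Exception (a) does not apply: Joaquin is not a registered non-profit.
All of (b)'s requirements are met (the reference index is 438, under the 463 limit; the registered capacity is 1,560 units, less than the 1,660 units limit). As to paragraphs (h)–(o): (h) is triggered (a current Annual Certificate is held), but is itself disapplied by (i): (i) operates against (h): the baseline figure is 417, meeting the 395 threshold. (j) would limit (i) — a current Schedule D Waiver is held — but (k) sets (j) aside: (k) applies — a current General Exemption Letter is held. (l) is engaged (a current Standing Exemption Letter is held), but is itself disapplied by (m): (m) is engaged — a current Class C Exemption Letter is held. (n) would limit (m) — the qualifying period is 285 days, meeting the 250 days threshold — but (o) sets (n) aside: (o) operates against (n): a current Schedule 3 Declaration is held. So (b) applies.
Exception (c) is satisfied on its face — a Small Lessor Declaration is on file; a current Annual Registration is held; the number of days the property was let is 81 days, below the 88 days limit. But: (p) operates against (c): the space is let for business use. (c) is therefore removed.
Exception (d): there is no written lease; the tenant is an immediate family member — every condition holds. However, paragraph (q) must be considered: (q) operates — the property is publicly advertised. (d) is therefore removed.
All of (e)'s requirements are met (rent is paid in kind; aggregate throughput is 4,630 units, less than the 5,410 units limit; assessed value is $343,500, below the $355,000 limit). But: (r) is engaged — the reportable unit count is 45, below the 47 limit. Exception (e) does not apply.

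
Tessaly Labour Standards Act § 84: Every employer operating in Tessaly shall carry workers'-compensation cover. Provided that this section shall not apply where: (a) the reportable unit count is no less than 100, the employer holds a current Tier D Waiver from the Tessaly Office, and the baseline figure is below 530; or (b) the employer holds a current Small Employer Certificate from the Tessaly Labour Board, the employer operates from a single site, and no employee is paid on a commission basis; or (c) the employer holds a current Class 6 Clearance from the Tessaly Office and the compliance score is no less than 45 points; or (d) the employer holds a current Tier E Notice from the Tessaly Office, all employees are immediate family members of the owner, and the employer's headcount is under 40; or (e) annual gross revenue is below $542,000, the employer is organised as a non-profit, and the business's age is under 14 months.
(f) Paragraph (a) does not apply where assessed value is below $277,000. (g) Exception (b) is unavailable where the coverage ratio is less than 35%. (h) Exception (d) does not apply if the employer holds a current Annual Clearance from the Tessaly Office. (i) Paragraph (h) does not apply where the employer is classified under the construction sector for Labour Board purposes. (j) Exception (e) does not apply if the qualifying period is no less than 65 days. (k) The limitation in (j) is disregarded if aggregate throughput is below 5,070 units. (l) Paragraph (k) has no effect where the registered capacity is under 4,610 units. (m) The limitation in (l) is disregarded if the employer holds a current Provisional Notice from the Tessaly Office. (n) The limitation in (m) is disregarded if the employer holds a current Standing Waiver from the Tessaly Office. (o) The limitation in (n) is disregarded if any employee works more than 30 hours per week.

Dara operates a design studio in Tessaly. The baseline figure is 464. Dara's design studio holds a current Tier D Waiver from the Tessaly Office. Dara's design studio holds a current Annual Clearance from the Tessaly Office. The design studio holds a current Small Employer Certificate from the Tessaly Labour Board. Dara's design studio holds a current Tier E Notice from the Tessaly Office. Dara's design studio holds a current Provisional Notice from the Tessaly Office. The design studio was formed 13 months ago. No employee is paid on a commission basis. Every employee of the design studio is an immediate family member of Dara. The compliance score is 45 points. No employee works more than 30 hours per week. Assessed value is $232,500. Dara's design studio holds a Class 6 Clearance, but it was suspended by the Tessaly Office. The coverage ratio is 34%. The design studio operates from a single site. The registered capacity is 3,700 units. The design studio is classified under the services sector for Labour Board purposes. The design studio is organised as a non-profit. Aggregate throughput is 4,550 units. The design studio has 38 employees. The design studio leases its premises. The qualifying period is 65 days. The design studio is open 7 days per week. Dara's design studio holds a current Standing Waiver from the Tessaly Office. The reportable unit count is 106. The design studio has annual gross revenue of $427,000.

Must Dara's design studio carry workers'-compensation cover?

All of (a)'s requirements are met (the reportable unit count is 106, meeting the 100 threshold; a current Tier D Waiver is held; the baseline figure is 464, below the 530 limit). But: (f) applies — assessed value is $232,500, below the $277,000 limit. (a) is therefore removed.
Exception (b)'s conditions are all satisfied: a current Small Employer Certificate is held; the employer operates from a single site; no employee is paid on commission. But: (g) operates against (b): the coverage ratio is 34%, less than the 35% limit. Exception (b) does not apply.
Exception (c) fails — there is no Class 6 Clearance in force.
All of (d)'s requirements are met (a current Tier E Notice is held; every employee is an immediate family member; the employer's headcount is 38, under the 40 limit). However, paragraphs (h)–(i) must be considered: (h) operates — a current Annual Clearance is held. (i), which would lift (h), is not engaged — the design studio is classified under the services sector. (d) is therefore removed.
Exception (e)'s conditions are all satisfied: annual gross revenue is $427,000, below the $542,000 limit; the employer is a non-profit; the business's age is 13 months, under the 14 months limit. However, paragraphs (j)–(o) must be considered: (j) operates against (e): the qualifying period is 65 days, meeting the 65 days threshold. (k) would limit (j) — aggregate throughput is 4,550 units, below the 5,070 units limit — but (l) sets (k) aside: (l) is engaged — the registered capacity is 3,700 units, under the 4,610 units limit. (m) is engaged (a current Provisional Notice is held), but is overridden by (n): (n) operates against (m): a current Standing Waiver is held. (o), which would lift (n), is not triggered — no employee exceeds 30 hours/week. So (e) is unavailable.
No exception displaces § 84.

Yes — Dara's design studio must carry workers'-compensation cover.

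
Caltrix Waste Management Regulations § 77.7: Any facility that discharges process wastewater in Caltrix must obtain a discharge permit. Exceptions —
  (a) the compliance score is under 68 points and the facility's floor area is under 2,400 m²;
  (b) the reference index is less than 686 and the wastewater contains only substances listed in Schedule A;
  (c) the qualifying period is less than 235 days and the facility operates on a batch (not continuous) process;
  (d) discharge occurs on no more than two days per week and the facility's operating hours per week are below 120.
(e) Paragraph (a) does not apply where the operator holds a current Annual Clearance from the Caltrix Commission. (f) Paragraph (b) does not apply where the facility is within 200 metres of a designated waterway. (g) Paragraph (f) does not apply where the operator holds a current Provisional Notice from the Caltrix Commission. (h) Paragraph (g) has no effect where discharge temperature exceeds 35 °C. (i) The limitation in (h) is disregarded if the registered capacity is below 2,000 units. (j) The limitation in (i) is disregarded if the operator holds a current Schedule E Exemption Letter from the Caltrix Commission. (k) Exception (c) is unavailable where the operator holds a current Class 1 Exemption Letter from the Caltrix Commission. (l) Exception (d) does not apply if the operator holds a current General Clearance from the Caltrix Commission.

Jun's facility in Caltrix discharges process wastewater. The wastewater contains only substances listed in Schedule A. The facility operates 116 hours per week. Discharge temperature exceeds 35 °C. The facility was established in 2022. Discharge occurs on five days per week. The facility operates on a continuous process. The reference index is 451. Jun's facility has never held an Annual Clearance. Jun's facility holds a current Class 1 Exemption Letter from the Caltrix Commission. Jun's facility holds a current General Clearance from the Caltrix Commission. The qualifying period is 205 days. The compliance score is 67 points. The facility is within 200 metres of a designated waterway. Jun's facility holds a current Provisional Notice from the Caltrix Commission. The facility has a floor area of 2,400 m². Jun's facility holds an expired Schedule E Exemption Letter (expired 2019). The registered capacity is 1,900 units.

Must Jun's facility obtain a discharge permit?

Exception (a) fails — the facility's floor area is 2,400 m², not under 2,400 m².
Exception (b) is satisfied on its face — the reference index is 451, less than the 686 limit; the wastewater is Schedule-A-only. Under paragraphs (f)–(j): (f) would limit (b) — the facility is within 200 m of a designated waterway — but (g) sets (f) aside: (g) applies — a current Provisional Notice is held. (h) is engaged (discharge temperature exceeds 35 °C), but yields to (i): (i) operates against (h): the registered capacity is 1,900 units, below the 2,000 units limit. (j), which would lift (i), does not operate here — there is no Schedule E Exemption Letter in force. (b) remains available.
Exception (c) does not apply: the facility operates on a continuous process.
Exception (d) fails — discharge occurs on five days per week.

No — exception (b) applies; Jun's facility is not required to obtain a discharge permit.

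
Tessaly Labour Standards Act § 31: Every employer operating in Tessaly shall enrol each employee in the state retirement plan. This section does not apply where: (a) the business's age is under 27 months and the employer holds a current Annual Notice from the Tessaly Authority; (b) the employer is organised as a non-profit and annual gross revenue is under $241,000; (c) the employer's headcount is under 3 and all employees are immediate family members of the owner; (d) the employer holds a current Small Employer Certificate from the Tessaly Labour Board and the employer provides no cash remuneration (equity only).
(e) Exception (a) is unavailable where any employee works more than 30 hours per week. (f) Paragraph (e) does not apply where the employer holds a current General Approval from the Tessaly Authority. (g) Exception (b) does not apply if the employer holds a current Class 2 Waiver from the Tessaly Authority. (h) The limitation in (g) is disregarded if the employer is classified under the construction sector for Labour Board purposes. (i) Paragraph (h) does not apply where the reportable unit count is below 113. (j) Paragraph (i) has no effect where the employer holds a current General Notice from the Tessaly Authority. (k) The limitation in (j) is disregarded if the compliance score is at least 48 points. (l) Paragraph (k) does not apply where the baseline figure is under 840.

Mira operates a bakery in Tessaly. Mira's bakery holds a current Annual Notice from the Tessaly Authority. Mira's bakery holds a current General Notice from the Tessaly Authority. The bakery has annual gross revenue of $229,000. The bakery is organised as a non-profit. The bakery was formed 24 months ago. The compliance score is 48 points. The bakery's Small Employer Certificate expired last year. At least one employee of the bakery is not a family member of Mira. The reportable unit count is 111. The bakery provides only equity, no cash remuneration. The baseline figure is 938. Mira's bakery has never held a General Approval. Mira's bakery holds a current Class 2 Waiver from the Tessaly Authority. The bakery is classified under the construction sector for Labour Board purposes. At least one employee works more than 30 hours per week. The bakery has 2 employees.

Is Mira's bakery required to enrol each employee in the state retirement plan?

All of (a)'s requirements are met (the business's age is 24 months, under the 27 months limit; a current Annual Notice is held). Turning to paragraphs (e)–(f): (e) is triggered — at least one employee exceeds 30 hours/week. (f) is not engaged (no current General Approval is held), so (e) stands. So (a) is unavailable.
Exception (b): the employer is a non-profit; annual gross revenue is $229,000, under the $241,000 limit — every condition holds. But: (g) operates against (b): a current Class 2 Waiver is held. (h) would limit (g) — the bakery is classified under the construction sector — but (i) sets (h) aside: (i) is triggered — the reportable unit count is 111, below the 113 limit. (j) is engaged (a current General Notice is held), but is overridden by (k): (k) operates against (j): the compliance score is 48 points, meeting the 48 points threshold. (l), which would lift (k), does not operate here — the baseline figure is 938, not under 840. (b) is therefore removed.
Exception (c) fails — at least one employee is not a family member.
Exception (d) fails — the Small Employer Certificate has expired.
None of the exceptions is available; § 31 applies in full.

Yes — Mira's bakery must enrol each employee in the state retirement plan.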